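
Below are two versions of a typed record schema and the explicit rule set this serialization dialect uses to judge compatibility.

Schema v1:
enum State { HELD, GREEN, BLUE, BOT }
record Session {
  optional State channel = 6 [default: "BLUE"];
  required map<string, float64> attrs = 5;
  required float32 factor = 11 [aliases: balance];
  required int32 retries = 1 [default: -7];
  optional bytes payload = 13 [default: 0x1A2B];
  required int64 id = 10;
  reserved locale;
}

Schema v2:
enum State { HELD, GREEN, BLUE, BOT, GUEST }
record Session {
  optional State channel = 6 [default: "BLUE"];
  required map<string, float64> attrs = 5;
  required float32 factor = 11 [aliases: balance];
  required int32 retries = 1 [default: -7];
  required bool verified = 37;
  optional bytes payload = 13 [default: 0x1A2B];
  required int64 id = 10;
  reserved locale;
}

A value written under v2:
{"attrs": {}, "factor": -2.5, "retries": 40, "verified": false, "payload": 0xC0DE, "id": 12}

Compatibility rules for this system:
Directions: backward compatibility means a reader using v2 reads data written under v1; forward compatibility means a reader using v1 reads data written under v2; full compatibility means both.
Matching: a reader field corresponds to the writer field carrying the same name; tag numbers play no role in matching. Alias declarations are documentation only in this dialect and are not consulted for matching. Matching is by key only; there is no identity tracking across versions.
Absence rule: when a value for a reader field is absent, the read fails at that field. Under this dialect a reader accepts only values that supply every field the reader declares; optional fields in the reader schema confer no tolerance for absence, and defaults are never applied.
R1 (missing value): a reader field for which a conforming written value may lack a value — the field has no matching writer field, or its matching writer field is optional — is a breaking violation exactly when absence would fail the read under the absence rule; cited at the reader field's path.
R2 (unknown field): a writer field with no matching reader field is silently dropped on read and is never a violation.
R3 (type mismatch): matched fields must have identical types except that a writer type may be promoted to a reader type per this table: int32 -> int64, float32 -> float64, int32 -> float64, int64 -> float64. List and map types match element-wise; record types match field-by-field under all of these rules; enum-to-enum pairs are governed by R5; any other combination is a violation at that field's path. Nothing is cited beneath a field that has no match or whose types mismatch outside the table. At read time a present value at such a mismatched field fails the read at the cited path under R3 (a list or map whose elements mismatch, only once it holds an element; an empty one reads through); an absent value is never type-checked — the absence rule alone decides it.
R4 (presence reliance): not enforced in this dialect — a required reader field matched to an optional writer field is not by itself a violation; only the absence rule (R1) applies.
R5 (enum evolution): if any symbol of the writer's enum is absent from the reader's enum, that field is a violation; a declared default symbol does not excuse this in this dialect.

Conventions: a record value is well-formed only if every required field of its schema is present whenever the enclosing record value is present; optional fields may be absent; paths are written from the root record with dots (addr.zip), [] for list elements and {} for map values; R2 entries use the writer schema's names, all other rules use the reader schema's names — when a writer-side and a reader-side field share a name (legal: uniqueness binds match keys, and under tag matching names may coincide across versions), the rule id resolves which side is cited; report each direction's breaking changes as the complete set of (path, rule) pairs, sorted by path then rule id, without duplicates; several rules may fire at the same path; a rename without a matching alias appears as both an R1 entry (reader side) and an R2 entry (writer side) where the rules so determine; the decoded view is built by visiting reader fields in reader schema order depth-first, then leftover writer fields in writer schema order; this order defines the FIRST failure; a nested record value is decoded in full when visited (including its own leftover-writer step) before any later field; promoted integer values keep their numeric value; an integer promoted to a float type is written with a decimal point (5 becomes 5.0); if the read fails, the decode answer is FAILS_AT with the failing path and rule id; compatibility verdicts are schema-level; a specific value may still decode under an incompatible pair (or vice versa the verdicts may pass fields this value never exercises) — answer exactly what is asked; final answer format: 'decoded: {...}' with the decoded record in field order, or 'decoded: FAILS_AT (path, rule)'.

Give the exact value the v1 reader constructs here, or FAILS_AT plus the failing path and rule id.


decoded: FAILS_AT (channel, R1)

each type pair in Session: writer, then reader
decode (reader v1):
  read fails at channel under R1 (no fill)
  => FAILS_AT (channel, R1)
the rest of the Session diff is inert for this question:
  added field verified to record Session: required bool, tag 37 (in v2 it sits immediately before payload) -> changes Session's schema-level verdicts only — the decode of this value is the same


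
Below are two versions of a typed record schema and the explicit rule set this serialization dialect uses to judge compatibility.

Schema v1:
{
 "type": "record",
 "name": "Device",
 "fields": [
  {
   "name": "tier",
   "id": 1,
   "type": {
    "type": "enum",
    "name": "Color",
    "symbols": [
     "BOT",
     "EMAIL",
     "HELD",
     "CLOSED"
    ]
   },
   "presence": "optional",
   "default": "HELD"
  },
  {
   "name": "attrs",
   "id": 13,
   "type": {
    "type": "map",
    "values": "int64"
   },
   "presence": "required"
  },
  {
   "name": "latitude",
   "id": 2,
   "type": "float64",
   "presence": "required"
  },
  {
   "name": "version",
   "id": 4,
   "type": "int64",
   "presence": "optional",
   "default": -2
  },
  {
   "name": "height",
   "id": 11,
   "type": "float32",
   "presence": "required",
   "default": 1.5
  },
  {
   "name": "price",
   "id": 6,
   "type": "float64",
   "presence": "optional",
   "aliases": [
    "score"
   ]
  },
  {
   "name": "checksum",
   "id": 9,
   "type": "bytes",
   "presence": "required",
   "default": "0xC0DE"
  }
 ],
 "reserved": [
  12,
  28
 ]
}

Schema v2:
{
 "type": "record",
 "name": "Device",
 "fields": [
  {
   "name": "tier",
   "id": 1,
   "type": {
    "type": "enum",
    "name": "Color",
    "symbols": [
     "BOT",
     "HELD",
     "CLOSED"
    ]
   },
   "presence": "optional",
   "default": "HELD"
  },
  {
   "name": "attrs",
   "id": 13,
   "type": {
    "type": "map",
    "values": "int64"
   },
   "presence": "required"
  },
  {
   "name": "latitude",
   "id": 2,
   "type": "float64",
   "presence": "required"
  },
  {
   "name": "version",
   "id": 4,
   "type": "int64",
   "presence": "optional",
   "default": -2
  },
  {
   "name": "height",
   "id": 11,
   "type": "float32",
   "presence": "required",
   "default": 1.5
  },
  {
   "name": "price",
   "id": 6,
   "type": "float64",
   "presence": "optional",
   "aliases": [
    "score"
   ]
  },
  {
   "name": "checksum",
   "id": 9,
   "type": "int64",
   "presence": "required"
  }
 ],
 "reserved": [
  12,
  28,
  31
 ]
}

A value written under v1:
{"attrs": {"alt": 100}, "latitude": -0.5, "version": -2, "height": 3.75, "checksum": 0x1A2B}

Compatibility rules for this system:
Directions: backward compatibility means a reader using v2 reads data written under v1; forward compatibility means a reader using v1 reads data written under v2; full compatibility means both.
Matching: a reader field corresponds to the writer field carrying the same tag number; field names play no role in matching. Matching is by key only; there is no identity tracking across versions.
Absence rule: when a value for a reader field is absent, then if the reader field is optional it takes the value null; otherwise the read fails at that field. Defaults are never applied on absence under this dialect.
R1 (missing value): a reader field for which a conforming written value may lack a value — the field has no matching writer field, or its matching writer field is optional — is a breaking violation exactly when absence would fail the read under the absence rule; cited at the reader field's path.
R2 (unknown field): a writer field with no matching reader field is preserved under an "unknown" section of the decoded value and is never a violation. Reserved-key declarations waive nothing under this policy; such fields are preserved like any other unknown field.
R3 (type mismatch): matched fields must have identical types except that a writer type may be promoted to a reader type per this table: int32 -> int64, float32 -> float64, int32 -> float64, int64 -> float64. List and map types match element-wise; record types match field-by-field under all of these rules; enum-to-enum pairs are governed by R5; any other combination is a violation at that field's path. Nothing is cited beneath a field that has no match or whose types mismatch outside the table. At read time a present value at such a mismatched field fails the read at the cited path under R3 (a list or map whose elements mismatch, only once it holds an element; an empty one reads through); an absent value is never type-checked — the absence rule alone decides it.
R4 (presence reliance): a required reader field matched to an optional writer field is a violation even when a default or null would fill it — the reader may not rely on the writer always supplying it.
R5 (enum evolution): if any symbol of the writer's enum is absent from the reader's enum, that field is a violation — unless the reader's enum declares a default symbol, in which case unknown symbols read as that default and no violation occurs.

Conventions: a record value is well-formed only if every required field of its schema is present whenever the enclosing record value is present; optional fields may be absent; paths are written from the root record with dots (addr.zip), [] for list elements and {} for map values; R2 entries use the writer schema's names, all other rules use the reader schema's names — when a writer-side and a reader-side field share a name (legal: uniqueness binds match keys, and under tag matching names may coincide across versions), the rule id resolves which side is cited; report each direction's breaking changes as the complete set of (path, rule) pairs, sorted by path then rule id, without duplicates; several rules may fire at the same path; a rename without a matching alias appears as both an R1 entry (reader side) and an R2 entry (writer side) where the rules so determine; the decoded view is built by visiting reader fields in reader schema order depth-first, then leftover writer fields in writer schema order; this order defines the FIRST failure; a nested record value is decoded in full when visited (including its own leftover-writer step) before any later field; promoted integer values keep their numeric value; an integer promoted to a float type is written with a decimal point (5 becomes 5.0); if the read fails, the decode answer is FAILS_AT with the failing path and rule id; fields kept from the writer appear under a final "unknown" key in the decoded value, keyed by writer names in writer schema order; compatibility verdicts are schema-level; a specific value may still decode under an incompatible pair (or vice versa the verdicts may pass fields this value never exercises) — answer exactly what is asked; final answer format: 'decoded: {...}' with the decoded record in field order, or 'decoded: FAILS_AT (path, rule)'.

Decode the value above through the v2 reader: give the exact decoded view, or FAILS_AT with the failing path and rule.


decoded: FAILS_AT (checksum, R3)

arrows below run writer -> reader for Device
migrating the Device value to v2:
  tier := null (not supplied -> null)
  attrs := {"alt": 100}
  latitude := -0.5
  version := -2
  height := 3.75
  price := null (not supplied -> null)
  read fails at checksum under R3
  => FAILS_AT (checksum, R3)
the rest of the Device diff is inert for this question:
  enum Color (field tier in record Device): symbol EMAIL removed -> changes Device's schema-level verdicts only — the decode of this value is the same


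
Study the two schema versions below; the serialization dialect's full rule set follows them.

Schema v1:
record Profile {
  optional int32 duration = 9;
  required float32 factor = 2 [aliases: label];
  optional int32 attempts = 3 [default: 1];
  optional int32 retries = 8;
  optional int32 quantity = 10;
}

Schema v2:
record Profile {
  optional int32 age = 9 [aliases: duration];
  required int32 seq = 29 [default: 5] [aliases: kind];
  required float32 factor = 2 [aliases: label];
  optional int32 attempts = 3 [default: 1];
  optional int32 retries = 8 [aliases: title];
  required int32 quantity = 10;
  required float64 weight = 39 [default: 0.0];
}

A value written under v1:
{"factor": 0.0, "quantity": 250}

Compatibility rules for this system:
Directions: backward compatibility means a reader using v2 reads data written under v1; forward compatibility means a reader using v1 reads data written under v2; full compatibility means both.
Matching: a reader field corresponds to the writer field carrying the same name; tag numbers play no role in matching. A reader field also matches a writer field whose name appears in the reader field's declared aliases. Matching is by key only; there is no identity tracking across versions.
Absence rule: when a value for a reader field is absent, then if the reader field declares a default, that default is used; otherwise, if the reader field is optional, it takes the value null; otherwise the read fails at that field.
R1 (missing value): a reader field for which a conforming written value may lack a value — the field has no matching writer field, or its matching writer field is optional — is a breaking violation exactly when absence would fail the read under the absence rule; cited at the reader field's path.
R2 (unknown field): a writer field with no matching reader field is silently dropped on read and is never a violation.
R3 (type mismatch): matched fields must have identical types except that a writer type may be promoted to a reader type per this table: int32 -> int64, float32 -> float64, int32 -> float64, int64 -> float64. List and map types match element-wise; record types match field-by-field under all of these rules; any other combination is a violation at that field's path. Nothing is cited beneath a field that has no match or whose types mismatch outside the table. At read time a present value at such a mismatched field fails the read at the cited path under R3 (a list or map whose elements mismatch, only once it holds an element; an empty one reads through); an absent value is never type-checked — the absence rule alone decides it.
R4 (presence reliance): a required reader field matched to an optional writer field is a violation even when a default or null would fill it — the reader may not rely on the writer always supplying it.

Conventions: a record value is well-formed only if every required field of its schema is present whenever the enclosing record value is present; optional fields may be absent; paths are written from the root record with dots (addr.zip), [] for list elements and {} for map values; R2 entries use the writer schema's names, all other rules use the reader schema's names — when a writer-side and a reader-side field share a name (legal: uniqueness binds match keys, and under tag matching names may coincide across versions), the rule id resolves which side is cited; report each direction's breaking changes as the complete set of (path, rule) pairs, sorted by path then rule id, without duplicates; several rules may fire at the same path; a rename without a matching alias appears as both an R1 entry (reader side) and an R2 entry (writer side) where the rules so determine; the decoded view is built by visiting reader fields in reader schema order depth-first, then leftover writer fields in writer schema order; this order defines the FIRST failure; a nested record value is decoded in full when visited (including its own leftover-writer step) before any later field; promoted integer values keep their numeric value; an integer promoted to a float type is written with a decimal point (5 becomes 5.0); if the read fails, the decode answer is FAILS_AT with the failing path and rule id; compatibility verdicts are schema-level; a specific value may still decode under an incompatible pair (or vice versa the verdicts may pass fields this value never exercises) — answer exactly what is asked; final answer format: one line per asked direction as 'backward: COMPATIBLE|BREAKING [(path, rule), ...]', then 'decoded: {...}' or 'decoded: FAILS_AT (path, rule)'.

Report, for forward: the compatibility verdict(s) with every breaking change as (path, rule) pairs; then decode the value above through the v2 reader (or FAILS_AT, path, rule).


forward: COMPATIBLE []; decoded: {"age": null, "seq": 5, "factor": 0.0, "attempts": 1, "retries": null, "quantity": 250, "weight": 0.0}

the writer's type comes first in each Profile pair
checking forward for Profile: reader v1 against writer v2:
  duration has no writer counterpart
  factor <- factor (float32 -> float32, writer required)
  attempts <- attempts (int32 -> int32, writer optional)
  retries <- retries (int32 -> int32, writer optional)
  quantity <- quantity (int32 -> int32, writer required)
  age (writer side), unknown to reader
  seq (writer side), unknown to reader
  weight (writer side), unknown to reader
  => no violations; forward on Profile: COMPATIBLE
decoding the Profile value with the v2 reader:
  age := null (absent, optional -> null)
  seq := 5 (absent -> default)
  factor := 0.0
  attempts := 1 (absent -> default)
  retries := null (absent, optional -> null)
  quantity := 250
  weight := 0.0 (absent -> default)
  => decoded: {"age": null, "seq": 5, "factor": 0.0, "attempts": 1, "retries": null, "quantity": 250, "weight": 0.0}
diffs on Profile not affecting the asked answer:
  field quantity in record Profile: optional changed to required -> its effect on Profile is confined to the backward direction, not asked


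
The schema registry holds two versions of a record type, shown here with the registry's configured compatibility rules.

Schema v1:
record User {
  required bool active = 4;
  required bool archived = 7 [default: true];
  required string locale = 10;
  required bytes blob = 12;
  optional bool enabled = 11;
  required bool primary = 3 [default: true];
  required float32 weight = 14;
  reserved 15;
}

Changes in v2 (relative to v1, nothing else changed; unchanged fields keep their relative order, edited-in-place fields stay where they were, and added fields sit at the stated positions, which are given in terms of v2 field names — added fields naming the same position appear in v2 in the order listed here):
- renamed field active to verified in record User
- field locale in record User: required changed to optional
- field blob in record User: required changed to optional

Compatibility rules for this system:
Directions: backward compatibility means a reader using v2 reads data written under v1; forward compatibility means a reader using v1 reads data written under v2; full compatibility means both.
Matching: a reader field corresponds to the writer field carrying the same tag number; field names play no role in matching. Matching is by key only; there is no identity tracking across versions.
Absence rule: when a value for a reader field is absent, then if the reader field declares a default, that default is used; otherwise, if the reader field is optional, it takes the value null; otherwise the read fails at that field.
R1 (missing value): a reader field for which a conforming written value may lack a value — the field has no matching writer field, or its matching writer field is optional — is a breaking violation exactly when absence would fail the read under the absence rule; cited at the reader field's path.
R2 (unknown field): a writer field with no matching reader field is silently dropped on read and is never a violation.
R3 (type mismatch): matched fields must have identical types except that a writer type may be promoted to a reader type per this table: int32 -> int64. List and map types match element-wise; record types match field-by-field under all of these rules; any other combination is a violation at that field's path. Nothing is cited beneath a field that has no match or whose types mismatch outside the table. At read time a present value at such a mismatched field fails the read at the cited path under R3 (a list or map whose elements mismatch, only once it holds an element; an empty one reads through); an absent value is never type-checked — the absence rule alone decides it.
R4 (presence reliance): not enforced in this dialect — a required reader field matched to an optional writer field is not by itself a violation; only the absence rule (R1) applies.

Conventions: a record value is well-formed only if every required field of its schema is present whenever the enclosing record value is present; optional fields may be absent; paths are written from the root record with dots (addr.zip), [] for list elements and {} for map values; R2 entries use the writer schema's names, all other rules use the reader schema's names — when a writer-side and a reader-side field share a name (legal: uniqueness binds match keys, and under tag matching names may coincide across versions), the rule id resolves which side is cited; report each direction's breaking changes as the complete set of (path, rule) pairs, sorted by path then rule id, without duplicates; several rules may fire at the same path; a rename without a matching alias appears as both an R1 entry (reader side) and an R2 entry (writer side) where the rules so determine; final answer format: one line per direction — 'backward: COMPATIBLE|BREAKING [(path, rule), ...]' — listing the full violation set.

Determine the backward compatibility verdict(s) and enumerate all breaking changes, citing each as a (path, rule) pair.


backward: COMPATIBLE []

in User below, arrows point writer -> reader
backward analysis of User with v2 as reader and v1 as writer:
  verified <- active (bool -> bool, writer required)
  archived <- archived (bool -> bool, writer required)
  locale <- locale (string -> string, writer required)
  blob <- blob (bytes -> bytes, writer required)
  enabled <- enabled (bool -> bool, writer optional)
  primary <- primary (bool -> bool, writer required)
  weight <- weight (float32 -> float32, writer required)
  => no violations; backward on User: COMPATIBLE
the other User changes do not affect what is asked:
  renamed field active to verified in record User -> no rule fires on it in User's dialect; the asked verdict holds
  field locale in record User: required changed to optional -> affects forward compatibility only, which is not asked
  field blob in record User: required changed to optional -> affects forward compatibility only, which is not asked


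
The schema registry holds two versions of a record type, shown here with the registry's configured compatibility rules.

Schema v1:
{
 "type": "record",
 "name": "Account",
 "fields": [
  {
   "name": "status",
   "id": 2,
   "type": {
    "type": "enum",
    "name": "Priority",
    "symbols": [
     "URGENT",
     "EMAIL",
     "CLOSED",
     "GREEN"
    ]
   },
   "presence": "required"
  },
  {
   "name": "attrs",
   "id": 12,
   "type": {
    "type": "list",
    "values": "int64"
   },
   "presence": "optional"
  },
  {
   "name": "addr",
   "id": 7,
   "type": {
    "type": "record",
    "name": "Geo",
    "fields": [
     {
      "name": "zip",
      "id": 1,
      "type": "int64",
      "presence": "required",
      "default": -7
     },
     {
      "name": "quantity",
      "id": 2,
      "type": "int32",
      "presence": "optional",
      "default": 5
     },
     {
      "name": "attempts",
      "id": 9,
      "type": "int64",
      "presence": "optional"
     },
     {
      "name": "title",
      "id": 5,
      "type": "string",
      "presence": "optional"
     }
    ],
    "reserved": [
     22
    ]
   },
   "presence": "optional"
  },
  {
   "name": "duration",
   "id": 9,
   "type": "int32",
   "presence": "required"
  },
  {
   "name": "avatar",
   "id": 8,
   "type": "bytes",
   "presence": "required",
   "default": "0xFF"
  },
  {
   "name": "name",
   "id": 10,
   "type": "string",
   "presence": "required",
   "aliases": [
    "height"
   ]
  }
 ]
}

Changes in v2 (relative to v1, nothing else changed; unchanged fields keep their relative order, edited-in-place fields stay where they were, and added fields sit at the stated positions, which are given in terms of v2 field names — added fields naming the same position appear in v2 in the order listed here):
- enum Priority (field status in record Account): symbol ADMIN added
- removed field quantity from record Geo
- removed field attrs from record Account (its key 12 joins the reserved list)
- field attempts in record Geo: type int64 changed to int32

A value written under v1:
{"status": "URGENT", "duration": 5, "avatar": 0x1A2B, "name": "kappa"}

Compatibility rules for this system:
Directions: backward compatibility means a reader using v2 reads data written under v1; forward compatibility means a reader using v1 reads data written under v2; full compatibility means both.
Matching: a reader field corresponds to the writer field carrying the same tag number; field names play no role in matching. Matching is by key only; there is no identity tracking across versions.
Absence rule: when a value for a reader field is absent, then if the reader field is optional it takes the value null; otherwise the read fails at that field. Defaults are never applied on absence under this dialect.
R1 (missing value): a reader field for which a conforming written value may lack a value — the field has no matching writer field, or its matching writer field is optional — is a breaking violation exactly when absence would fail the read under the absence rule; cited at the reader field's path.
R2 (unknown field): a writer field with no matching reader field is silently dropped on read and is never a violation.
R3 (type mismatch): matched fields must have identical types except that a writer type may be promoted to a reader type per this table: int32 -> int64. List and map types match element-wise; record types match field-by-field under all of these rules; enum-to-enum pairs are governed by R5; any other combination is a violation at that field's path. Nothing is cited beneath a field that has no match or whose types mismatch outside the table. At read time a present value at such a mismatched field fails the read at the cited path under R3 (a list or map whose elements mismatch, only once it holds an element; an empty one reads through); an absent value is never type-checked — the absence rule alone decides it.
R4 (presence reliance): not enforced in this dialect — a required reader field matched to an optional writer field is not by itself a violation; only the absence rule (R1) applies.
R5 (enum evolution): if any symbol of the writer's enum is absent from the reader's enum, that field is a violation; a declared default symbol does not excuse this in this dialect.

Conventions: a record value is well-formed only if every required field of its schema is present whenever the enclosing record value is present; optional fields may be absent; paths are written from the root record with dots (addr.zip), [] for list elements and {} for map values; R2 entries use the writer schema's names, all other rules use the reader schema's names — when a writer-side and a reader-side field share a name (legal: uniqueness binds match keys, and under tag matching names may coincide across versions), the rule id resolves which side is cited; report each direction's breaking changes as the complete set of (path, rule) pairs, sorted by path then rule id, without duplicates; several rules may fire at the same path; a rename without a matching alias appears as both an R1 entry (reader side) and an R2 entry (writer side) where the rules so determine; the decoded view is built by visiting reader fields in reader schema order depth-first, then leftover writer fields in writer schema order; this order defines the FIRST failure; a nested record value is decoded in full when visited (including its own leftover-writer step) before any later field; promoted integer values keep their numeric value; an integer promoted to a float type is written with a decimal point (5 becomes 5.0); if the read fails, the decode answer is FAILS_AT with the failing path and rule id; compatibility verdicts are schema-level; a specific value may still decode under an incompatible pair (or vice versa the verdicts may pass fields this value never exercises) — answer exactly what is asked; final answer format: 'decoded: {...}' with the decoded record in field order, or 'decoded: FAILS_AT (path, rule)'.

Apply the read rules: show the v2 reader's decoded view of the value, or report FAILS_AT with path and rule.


arrows below run writer -> reader for Account
decoding the Account value with the v2 reader:
  status := "URGENT"
  addr := null (absent, optional -> null)
  duration := 5
  avatar := 0x1A2B
  name := "kappa"
  => decoded: {"status": "URGENT", "addr": null, "duration": 5, "avatar": 0x1A2B, "name": "kappa"}
ruling out the remaining Account differences:
  enum Priority (field status in record Account): symbol ADMIN added -> matters for Account compatibility verdicts, not for this value's decode
  removed field quantity from record Geo -> triggers nothing under the printed rules; the Account answer is the same either way
  field attempts in record Geo: type int64 changed to int32 -> matters for Account compatibility verdicts, not for this value's decode

decoded: {"status": "URGENT", "addr": null, "duration": 5, "avatar": 0x1A2B, "name": "kappa"}


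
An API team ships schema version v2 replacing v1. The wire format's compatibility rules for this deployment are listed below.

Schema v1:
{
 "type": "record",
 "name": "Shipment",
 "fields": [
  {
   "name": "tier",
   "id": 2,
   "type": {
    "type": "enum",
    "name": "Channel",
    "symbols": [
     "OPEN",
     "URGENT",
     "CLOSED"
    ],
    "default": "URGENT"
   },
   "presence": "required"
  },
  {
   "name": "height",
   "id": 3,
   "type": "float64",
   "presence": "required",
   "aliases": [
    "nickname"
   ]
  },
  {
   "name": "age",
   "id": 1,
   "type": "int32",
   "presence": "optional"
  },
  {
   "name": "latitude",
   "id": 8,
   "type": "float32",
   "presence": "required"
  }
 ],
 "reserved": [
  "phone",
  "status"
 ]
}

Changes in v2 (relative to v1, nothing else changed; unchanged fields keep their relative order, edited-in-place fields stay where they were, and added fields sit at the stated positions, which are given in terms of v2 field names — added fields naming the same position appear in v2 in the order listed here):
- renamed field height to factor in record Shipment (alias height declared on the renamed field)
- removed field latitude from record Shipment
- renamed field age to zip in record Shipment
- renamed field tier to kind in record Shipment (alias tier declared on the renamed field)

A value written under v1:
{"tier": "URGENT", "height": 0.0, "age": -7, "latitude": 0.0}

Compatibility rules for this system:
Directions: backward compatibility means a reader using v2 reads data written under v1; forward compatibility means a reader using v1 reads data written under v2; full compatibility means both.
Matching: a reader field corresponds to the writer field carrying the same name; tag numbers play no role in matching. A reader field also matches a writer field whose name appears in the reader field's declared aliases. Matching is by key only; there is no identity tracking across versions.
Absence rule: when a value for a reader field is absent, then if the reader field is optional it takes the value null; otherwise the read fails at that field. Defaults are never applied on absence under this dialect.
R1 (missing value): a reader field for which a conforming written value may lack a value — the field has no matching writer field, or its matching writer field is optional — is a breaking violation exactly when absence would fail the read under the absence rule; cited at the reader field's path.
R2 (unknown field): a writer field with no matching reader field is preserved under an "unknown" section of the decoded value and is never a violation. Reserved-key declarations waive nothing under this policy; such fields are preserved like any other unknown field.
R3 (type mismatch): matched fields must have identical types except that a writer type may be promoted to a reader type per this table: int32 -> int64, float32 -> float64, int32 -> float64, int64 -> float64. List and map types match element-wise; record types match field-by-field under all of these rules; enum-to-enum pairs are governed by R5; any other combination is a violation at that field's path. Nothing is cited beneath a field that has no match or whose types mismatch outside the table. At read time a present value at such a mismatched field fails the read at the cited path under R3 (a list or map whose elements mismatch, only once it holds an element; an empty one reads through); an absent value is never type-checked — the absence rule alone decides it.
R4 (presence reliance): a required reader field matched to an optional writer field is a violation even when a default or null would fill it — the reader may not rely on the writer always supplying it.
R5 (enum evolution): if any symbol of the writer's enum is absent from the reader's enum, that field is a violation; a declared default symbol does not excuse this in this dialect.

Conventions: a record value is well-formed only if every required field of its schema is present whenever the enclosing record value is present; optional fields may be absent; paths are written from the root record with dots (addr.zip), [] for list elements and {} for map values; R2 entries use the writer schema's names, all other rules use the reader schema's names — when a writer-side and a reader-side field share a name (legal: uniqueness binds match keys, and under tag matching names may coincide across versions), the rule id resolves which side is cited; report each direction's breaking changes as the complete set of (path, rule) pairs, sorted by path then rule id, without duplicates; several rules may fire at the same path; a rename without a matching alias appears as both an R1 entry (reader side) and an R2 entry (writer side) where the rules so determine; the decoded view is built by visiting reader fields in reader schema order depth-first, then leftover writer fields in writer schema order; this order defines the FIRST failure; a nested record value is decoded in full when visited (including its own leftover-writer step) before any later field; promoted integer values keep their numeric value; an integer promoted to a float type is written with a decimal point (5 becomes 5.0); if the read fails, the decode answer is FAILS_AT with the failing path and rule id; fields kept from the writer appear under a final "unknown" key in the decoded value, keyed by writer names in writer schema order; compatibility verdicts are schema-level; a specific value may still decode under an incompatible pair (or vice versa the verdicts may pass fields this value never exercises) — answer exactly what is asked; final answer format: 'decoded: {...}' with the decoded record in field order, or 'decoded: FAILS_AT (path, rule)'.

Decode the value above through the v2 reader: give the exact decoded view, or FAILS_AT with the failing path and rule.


decoded: {"kind": "URGENT", "factor": 0.0, "zip": null, "unknown": {"age": -7, "latitude": 0.0}}

in Shipment below, arrows point writer -> reader
migrating the Shipment value to v2:
  kind := "URGENT" (from writer tier)
  factor := 0.0 (from writer height)
  zip := null (not supplied -> null)
  writer age: kept under "unknown"
  writer latitude: kept under "unknown"
  => decoded: {"kind": "URGENT", "factor": 0.0, "zip": null, "unknown": {"age": -7, "latitude": 0.0}}


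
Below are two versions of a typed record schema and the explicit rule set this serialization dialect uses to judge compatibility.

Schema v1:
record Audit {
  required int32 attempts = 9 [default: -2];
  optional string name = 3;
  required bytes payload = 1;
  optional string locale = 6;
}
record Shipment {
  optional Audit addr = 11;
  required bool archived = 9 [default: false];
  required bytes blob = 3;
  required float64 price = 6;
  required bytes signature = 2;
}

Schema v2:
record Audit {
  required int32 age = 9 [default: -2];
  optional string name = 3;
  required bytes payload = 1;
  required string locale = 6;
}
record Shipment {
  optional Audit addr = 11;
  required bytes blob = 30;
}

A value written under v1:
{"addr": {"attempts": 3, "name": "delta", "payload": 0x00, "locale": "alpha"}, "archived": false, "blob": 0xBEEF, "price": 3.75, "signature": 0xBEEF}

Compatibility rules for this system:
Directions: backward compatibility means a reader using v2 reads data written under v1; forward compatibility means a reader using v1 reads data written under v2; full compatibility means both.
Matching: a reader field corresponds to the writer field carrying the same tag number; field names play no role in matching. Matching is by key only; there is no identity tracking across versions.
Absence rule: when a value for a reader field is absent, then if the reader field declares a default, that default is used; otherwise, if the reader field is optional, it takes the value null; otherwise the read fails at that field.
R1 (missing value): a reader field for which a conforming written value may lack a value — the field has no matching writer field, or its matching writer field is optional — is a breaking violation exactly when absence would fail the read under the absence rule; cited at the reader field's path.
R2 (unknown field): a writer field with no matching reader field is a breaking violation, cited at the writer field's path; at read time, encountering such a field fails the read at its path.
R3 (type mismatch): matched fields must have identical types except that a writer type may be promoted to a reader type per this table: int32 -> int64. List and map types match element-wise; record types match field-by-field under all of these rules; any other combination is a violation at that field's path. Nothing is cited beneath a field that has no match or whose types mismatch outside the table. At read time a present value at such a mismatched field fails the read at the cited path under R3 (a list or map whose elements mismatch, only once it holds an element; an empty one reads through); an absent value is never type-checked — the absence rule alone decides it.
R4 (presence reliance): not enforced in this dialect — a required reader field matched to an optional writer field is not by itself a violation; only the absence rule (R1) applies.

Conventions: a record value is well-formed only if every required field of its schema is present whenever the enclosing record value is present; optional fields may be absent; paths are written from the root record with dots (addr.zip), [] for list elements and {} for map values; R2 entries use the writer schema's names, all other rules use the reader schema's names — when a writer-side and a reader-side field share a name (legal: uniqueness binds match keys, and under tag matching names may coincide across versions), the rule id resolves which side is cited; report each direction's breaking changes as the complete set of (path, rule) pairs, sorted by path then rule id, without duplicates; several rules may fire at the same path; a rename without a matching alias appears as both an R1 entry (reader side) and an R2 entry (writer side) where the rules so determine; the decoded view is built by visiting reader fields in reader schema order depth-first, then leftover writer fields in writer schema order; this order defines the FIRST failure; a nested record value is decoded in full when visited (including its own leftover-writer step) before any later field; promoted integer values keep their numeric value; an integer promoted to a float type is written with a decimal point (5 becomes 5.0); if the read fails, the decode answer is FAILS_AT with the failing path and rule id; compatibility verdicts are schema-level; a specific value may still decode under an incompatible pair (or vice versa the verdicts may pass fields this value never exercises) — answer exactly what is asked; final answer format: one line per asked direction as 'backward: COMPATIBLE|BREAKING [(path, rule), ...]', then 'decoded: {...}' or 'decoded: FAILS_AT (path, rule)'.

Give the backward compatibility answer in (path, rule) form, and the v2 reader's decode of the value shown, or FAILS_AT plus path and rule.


backward: BREAKING [(addr.locale, R1), (archived, R2), (blob, R1), (blob, R2), (price, R2), (signature, R2)]; decoded: FAILS_AT (blob, R1)

the writer's type comes first in each Shipment pair
backward analysis of Shipment with v2 as reader and v1 as writer:
  addr: Audit -> Audit, writer optional; from addr
  no writer field matches reader blob
  writer field archived has no reader counterpart
  writer field blob has no reader counterpart
  writer field price has no reader counterpart
  writer field signature has no reader counterpart
  addr.age: int32 -> int32, writer required; from addr.attempts
  addr.name: string -> string, writer optional; from addr.name
  addr.payload: bytes -> bytes, writer required; from addr.payload
  addr.locale: string -> string, writer optional; from addr.locale
  breaking: (addr.locale, R1)
  breaking: (archived, R2)
  breaking: (blob, R1)
  breaking: (blob, R2)
  breaking: (price, R2)
  breaking: (signature, R2)
  => backward verdict for Shipment: BREAKING, 6 violation(s)
decode walk for Shipment under reader schema v2:
  addr.age := 3 (from writer attempts)
  addr.name := "delta"
  addr.payload := 0x00
  addr.locale := "alpha"
  read fails at blob under R1 (no fill)
  => FAILS_AT (blob, R1)
the other Shipment changes do not affect what is asked:
  renamed field attempts to age in record Audit -> triggers nothing under Shipment's printed rules — same verdict
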